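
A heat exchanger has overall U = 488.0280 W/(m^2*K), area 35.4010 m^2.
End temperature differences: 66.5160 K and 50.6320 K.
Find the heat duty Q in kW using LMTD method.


LMTD = 58.2133 K
Q = 488.0280 * 35.4010 * 58.2133 = 1005732.0508 W = 1005.7321 kW

1005.7321 kW


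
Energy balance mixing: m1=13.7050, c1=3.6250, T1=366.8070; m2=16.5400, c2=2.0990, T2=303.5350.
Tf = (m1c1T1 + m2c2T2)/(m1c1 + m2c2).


num = 28761.1652
den = 84.3981
Tf = 340.7798 K

340.7798 K


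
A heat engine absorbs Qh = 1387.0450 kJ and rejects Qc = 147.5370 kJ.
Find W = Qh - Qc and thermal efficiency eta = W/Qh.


W = 1387.0450 - 147.5370 = 1239.5080 kJ
eta = 1239.5080 / 1387.0450 = 0.8936 = 89.3632%

W = 1239.5080 kJ, eta = 89.3632%


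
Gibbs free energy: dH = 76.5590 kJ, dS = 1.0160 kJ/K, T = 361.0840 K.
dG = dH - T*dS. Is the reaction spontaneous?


T*dS = 361.0840 * 1.0160 = 366.8613 kJ
dG = 76.5590 - 366.8613 = -290.3023 kJ (spontaneous)

dG = -290.3023 kJ, spontaneous


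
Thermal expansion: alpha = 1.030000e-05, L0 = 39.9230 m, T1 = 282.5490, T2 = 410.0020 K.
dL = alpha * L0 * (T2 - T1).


dT = 127.4530 K
dL = 1.030000e-05 * 39.9230 * 127.4530 = 0.052410 m
L_final = 39.975410 m

dL = 0.052410 m


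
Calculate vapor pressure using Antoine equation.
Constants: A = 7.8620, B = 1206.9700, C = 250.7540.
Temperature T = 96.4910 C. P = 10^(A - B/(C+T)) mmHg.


C+T = 347.2450
B/(C+T) = 3.4758
log10(P) = 7.8620 - 3.4758 = 4.3862
P = 10^4.3862 = 24330.6894 mmHg

24330.6894 mmHg


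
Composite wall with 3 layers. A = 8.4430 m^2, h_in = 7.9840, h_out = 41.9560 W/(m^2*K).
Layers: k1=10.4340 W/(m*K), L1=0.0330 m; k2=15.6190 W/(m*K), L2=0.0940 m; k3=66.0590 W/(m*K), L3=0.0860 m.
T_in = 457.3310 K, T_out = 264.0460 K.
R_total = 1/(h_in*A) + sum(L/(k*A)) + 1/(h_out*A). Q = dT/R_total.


R_conv_in = 1/(7.9840*8.4430) = 0.0148
R_1 = 0.0330/(10.4340*8.4430) = 0.0004
R_2 = 0.0940/(15.6190*8.4430) = 0.0007
R_3 = 0.0860/(66.0590*8.4430) = 0.0002
R_conv_out = 1/(41.9560*8.4430) = 0.0028
R_total = 0.0189 K/W
Q = 193.2850 / 0.0189 = 10227.0266 W

R_total = 0.0189 K/W, Q = 10227.0266 W


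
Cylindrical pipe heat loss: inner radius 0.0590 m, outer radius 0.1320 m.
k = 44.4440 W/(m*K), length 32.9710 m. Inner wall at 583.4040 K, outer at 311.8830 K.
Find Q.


dT = 271.5210 K
ln(ro/ri) = 0.8053
Q = 2*pi*44.4440*32.9710*271.5210 / 0.8053 = 3104488.1675 W

3104488.1675 W


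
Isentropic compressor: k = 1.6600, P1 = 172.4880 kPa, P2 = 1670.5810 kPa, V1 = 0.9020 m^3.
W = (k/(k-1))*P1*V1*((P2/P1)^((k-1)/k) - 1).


(k-1)/k = 0.3976
(P2/P1)^exp = 2.4664
W = 2.5152 * 172.4880 * 0.9020 * (2.4664 - 1) = 573.8368 kJ

573.8368 kJ


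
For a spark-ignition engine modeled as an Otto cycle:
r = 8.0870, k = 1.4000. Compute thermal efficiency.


r^(k-1) = 2.3074
eta = 1 - 1/2.3074 = 0.5666 = 56.6604%

56.6604%


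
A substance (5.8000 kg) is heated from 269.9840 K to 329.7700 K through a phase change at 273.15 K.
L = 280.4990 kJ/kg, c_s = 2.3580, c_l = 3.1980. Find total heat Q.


Q1 (sensible, solid) = 5.8000 * 2.3580 * 3.1660 = 43.2995 kJ
Q2 (latent) = 5.8000 * 280.4990 = 1626.8942 kJ
Q3 (sensible, liquid) = 5.8000 * 3.1980 * 56.6200 = 1050.2104 kJ
Q_total = 2720.4041 kJ

2720.4041 kJ


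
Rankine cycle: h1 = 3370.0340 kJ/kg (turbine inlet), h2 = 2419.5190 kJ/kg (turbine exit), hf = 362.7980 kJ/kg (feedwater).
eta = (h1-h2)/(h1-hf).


W = 950.5150 kJ/kg
Q_in = 3007.2360 kJ/kg
eta = 0.3161 = 31.6076%

eta = 31.6076%


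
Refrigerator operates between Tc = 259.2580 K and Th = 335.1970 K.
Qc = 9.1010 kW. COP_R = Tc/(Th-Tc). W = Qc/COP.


COP = 259.2580 / 75.9390 = 3.4140
W = 9.1010 / 3.4140 = 2.6658 kW

COP = 3.4140, W = 2.6658 kW


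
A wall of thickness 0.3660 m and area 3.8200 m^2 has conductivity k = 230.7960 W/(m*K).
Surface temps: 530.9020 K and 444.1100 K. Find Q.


dT = 86.7920 K
Q = 230.7960 * 3.8200 * 86.7920 / 0.3660 = 209069.2934 W

209069.2934 W


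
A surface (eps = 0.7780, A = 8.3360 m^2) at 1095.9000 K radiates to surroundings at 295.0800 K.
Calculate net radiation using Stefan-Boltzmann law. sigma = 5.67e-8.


T^4 = 1.4424e+12
Tsurr^4 = 7.5816e+09
Q = 0.7780 * 5.67e-8 * 8.3360 * 1.4348e+12 = 527612.7622 W

527612.7622 W


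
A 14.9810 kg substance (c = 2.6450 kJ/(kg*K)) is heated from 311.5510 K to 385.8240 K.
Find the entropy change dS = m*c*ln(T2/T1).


T2/T1 = 1.2384
ln(T2/T1) = 0.2138
dS = 14.9810 * 2.6450 * 0.2138 = 8.4725 kJ/K

8.4725 kJ/K


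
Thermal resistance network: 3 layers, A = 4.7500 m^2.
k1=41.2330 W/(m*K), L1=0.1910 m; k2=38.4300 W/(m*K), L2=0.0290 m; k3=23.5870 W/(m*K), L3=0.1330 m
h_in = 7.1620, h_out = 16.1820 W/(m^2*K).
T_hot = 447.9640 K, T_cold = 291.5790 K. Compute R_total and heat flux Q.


R_conv_in = 1/(7.1620*4.7500) = 0.0294
R_1 = 0.1910/(41.2330*4.7500) = 0.0010
R_2 = 0.0290/(38.4300*4.7500) = 0.0002
R_3 = 0.1330/(23.5870*4.7500) = 0.0012
R_conv_out = 1/(16.1820*4.7500) = 0.0130
R_total = 0.0447 K/W
Q = 156.3850 / 0.0447 = 3496.5139 W

R_total = 0.0447 K/W, Q = 3496.5139 W


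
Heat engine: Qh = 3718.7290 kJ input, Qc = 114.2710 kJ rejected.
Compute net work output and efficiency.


W = 3718.7290 - 114.2710 = 3604.4580 kJ
eta = 3604.4580 / 3718.7290 = 0.9693 = 96.9271%

W = 3604.4580 kJ, eta = 96.9271%


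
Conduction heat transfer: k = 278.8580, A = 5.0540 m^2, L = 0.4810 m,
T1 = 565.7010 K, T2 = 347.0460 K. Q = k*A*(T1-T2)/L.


dT = 218.6550 K
Q = 278.8580 * 5.0540 * 218.6550 / 0.4810 = 640667.4834 W

640667.4834 W


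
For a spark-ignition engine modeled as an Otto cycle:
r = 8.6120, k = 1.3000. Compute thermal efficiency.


r^(k-1) = 1.9078
eta = 1 - 1/1.9078 = 0.4758 = 47.5834%

47.5834%


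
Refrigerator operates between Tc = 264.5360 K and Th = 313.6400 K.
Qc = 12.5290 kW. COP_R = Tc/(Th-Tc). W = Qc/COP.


COP = 264.5360 / 49.1040 = 5.3873
W = 12.5290 / 5.3873 = 2.3257 kW

COP = 5.3873, W = 2.3257 kW


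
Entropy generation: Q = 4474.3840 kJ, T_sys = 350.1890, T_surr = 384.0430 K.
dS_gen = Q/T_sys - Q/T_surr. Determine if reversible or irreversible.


dS_sys = 4474.3840/350.1890 = 12.7771 kJ/K
dS_surr = -4474.3840/384.0430 = -11.6507 kJ/K
dS_gen = 12.7771 - 11.6507 = 1.1263 kJ/K (irreversible)

dS_gen = 1.1263 kJ/K, irreversible


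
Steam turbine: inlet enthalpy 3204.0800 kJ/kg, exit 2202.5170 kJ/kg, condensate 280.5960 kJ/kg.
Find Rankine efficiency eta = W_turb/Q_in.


W = 1001.5630 kJ/kg
Q_in = 2923.4840 kJ/kg
eta = 0.3426 = 34.2592%

eta = 34.2592%


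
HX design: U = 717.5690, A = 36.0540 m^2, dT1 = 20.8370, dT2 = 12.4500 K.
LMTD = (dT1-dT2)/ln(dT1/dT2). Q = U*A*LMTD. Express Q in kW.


LMTD = 16.2851 K
Q = 717.5690 * 36.0540 * 16.2851 = 421316.4500 W = 421.3164 kW

421.3164 kW


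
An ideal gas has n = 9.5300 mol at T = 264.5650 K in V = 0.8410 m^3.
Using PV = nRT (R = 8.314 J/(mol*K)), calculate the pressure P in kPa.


P = nRT/V = 9.5300 * 8.314 * 264.5650 / 0.8410
= 20962.1252 / 0.8410 = 24925.2380 Pa = 24.9252 kPa

24.9252 kPa


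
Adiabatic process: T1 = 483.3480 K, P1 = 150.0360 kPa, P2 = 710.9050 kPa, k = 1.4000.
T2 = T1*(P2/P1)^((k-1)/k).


(k-1)/k = 0.2857
(P2/P1)^exp = 1.5597
T2 = 483.3480 * 1.5597 = 753.8642 K

753.8642 K


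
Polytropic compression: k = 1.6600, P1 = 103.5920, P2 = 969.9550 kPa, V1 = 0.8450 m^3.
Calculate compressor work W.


(k-1)/k = 0.3976
(P2/P1)^exp = 2.4335
W = 2.5152 * 103.5920 * 0.8450 * (2.4335 - 1) = 315.6032 kJ

315.6032 kJ


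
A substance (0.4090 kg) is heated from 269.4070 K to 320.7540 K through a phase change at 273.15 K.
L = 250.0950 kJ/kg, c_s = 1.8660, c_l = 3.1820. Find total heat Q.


Q1 (sensible, solid) = 0.4090 * 1.8660 * 3.7430 = 2.8566 kJ
Q2 (latent) = 0.4090 * 250.0950 = 102.2889 kJ
Q3 (sensible, liquid) = 0.4090 * 3.1820 * 47.6040 = 61.9537 kJ
Q_total = 167.0991 kJ

167.0991 kJ


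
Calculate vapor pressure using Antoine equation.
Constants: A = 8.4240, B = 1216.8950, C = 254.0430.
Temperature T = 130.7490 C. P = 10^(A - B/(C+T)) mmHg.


C+T = 384.7920
B/(C+T) = 3.1625
log10(P) = 8.4240 - 3.1625 = 5.2615
P = 10^5.2615 = 182610.2741 mmHg

182610.2741 mmHg


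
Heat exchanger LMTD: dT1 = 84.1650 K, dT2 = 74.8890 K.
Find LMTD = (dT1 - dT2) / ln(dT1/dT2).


dT1/dT2 = 1.1239
ln(dT1/dT2) = 0.1168
LMTD = 9.2760 / 0.1168 = 79.4368 K

79.4368 K


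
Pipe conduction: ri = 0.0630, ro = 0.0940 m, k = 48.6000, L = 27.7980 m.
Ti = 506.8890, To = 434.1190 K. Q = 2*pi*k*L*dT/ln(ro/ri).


dT = 72.7700 K
ln(ro/ri) = 0.4002
Q = 2*pi*48.6000*27.7980*72.7700 / 0.4002 = 1543648.1903 W

1543648.1903 W


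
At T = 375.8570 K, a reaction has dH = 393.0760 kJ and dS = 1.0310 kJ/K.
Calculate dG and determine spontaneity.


T*dS = 375.8570 * 1.0310 = 387.5086 kJ
dG = 393.0760 - 387.5086 = 5.5674 kJ (non-spontaneous)

dG = 5.5674 kJ, non-spontaneous


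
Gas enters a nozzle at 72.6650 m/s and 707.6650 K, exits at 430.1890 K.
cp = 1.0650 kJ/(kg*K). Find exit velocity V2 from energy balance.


dT = 277.4760 K
2*cp*1000*dT = 591023.8800
V1^2 = 5280.2022
V2 = sqrt(596304.0822) = 772.2073 m/s

772.2073 m/s


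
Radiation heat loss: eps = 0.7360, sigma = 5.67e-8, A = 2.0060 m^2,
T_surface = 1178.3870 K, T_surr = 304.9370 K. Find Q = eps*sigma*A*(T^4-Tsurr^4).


T^4 = 1.9282e+12
Tsurr^4 = 8.6465e+09
Q = 0.7360 * 5.67e-8 * 2.0060 * 1.9196e+12 = 160691.0591 W

160691.0591 W


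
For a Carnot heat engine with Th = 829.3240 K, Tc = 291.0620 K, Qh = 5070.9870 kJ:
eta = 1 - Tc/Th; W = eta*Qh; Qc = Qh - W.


eta = 1 - 291.0620/829.3240 = 0.6490
W = 0.6490 * 5070.9870 = 3291.2584 kJ
Qc = 5070.9870 - 3291.2584 = 1779.7286 kJ

eta = 64.9037%, W = 3291.2584 kJ, Qc = 1779.7286 kJ


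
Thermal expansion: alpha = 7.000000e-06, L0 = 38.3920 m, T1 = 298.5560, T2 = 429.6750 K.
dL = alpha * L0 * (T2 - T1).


dT = 131.1190 K
dL = 7.000000e-06 * 38.3920 * 131.1190 = 0.035237 m
L_final = 38.427237 m

dL = 0.035237 m


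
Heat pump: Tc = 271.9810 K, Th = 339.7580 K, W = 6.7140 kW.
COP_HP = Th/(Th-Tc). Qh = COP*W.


COP = 339.7580 / 67.7770 = 5.0129
Qh = 5.0129 * 6.7140 = 33.6565 kW

COP = 5.0129, Qh = 33.6565 kW


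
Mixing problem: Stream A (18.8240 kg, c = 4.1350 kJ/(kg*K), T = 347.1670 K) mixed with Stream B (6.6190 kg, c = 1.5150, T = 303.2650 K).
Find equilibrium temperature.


num = 30063.5973
den = 87.8650
Tf = 342.1566 K

342.1566 K


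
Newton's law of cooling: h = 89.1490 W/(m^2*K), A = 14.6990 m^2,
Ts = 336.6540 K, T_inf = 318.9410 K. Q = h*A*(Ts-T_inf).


dT = 17.7130 K
Q = 89.1490 * 14.6990 * 17.7130 = 23211.1356 W

23211.1356 W


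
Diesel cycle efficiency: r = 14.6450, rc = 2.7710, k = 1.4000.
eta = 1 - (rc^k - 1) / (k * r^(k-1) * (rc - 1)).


r^(k-1) = 2.9260
rc^k = 4.1657
eta = 0.5636 = 56.3633%

56.3633%


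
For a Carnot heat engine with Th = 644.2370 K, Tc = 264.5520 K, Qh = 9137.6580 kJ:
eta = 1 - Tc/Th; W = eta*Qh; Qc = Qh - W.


eta = 1 - 264.5520/644.2370 = 0.5894
W = 0.5894 * 9137.6580 = 5385.3344 kJ
Qc = 9137.6580 - 5385.3344 = 3752.3236 kJ

eta = 58.9356%, W = 5385.3344 kJ, Qc = 3752.3236 kJ


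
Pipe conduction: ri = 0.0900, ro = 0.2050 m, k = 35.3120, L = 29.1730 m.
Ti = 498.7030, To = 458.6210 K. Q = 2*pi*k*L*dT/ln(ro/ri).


dT = 40.0820 K
ln(ro/ri) = 0.8232
Q = 2*pi*35.3120*29.1730*40.0820 / 0.8232 = 315157.1288 W

315157.1288 W


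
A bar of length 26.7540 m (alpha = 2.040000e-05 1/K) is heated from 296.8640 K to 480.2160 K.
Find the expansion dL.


dT = 183.3520 K
dL = 2.040000e-05 * 26.7540 * 183.3520 = 0.100070 m
L_final = 26.854070 m

dL = 0.100070 m


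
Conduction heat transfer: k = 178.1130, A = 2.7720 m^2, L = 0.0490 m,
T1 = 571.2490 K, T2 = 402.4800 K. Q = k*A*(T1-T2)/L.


dT = 168.7690 K
Q = 178.1130 * 2.7720 * 168.7690 / 0.0490 = 1700534.4782 W

1700534.4782 W


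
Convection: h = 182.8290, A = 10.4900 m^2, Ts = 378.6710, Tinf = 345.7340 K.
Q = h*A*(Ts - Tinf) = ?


dT = 32.9370 K
Q = 182.8290 * 10.4900 * 32.9370 = 63169.0887 W

63169.0887 W


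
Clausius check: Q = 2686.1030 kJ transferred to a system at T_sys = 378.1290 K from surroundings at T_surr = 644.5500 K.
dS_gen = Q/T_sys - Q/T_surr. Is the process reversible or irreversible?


dS_sys = 2686.1030/378.1290 = 7.1037 kJ/K
dS_surr = -2686.1030/644.5500 = -4.1674 kJ/K
dS_gen = 7.1037 - 4.1674 = 2.9363 kJ/K (irreversible)

dS_gen = 2.9363 kJ/K, irreversible


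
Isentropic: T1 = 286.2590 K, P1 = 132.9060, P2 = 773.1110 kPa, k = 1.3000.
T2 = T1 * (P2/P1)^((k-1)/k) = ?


(k-1)/k = 0.2308
(P2/P1)^exp = 1.5013
T2 = 286.2590 * 1.5013 = 429.7617 K

429.7617 K


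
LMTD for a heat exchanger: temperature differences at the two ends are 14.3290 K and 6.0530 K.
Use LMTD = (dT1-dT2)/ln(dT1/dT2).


dT1/dT2 = 2.3673
ln(dT1/dT2) = 0.8617
LMTD = 8.2760 / 0.8617 = 9.6039 K

9.6039 K


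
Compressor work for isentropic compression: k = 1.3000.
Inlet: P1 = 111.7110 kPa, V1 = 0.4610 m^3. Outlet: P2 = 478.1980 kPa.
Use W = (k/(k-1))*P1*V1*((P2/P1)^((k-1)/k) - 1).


(k-1)/k = 0.2308
(P2/P1)^exp = 1.3987
W = 4.3333 * 111.7110 * 0.4610 * (1.3987 - 1) = 88.9808 kJ

88.9808 kJ


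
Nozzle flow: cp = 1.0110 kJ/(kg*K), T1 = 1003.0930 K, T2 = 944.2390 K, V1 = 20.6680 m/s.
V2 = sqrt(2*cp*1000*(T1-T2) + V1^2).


dT = 58.8540 K
2*cp*1000*dT = 119002.7880
V1^2 = 427.1662
V2 = sqrt(119429.9542) = 345.5864 m/s

345.5864 m/s


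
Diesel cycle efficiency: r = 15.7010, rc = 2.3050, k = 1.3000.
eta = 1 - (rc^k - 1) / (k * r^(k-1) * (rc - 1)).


r^(k-1) = 2.2844
rc^k = 2.9612
eta = 0.4939 = 49.3946%

49.3946%


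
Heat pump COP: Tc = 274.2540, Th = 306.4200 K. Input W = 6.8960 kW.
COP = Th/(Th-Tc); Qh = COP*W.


COP = 306.4200 / 32.1660 = 9.5262
Qh = 9.5262 * 6.8960 = 65.6927 kW

COP = 9.5262, Qh = 65.6927 kW


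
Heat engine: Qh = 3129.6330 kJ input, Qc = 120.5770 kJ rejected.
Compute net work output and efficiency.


W = 3129.6330 - 120.5770 = 3009.0560 kJ
eta = 3009.0560 / 3129.6330 = 0.9615 = 96.1472%

W = 3009.0560 kJ, eta = 96.1472%


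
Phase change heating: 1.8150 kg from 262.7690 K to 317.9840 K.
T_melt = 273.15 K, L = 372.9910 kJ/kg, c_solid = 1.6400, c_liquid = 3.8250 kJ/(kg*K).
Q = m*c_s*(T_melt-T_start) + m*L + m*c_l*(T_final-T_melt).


Q1 (sensible, solid) = 1.8150 * 1.6400 * 10.3810 = 30.9001 kJ
Q2 (latent) = 1.8150 * 372.9910 = 676.9787 kJ
Q3 (sensible, liquid) = 1.8150 * 3.8250 * 44.8340 = 311.2544 kJ
Q_total = 1019.1332 kJ

1019.1332 kJ


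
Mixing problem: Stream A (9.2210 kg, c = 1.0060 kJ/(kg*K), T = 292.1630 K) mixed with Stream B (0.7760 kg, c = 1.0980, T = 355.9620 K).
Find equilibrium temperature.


num = 3013.4959
den = 10.1284
Tf = 297.5301 K

297.5301 K


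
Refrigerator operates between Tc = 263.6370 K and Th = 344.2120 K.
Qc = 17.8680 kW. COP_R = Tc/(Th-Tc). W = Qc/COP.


COP = 263.6370 / 80.5750 = 3.2719
W = 17.8680 / 3.2719 = 5.4610 kW

COP = 3.2719, W = 5.4610 kW


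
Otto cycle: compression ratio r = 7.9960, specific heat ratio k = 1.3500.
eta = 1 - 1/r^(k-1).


r^(k-1) = 2.0702
eta = 1 - 1/2.0702 = 0.5169 = 51.6947%

51.6947%


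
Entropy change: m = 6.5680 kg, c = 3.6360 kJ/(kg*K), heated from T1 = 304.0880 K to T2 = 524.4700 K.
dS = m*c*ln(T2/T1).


T2/T1 = 1.7247
ln(T2/T1) = 0.5451
dS = 6.5680 * 3.6360 * 0.5451 = 13.0170 kJ/K

13.0170 kJ/K


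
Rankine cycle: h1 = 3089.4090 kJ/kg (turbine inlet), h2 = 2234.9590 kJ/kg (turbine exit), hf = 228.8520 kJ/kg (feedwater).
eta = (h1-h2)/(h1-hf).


W = 854.4500 kJ/kg
Q_in = 2860.5570 kJ/kg
eta = 0.2987 = 29.8701%

eta = 29.8701%


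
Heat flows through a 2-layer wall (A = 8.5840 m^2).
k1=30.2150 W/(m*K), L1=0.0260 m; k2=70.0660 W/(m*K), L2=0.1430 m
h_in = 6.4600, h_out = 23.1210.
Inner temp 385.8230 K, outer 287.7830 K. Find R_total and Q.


R_conv_in = 1/(6.4600*8.5840) = 0.0180
R_1 = 0.0260/(30.2150*8.5840) = 0.0001
R_2 = 0.1430/(70.0660*8.5840) = 0.0002
R_conv_out = 1/(23.1210*8.5840) = 0.0050
R_total = 0.0234 K/W
Q = 98.0400 / 0.0234 = 4187.9647 W

R_total = 0.0234 K/W, Q = 4187.9647 W


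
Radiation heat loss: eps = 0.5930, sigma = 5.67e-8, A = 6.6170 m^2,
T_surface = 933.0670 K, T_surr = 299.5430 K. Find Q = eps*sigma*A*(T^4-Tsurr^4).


T^4 = 7.5797e+11
Tsurr^4 = 8.0508e+09
Q = 0.5930 * 5.67e-8 * 6.6170 * 7.4992e+11 = 166844.8017 W

166844.8017 W


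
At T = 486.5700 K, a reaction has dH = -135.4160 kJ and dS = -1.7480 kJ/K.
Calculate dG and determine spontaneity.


T*dS = 486.5700 * -1.7480 = -850.5244 kJ
dG = -135.4160 + 850.5244 = 715.1084 kJ (non-spontaneous)

dG = 715.1084 kJ, non-spontaneous


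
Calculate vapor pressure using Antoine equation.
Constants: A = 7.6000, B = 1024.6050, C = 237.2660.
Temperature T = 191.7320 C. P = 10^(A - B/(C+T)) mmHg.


C+T = 428.9980
B/(C+T) = 2.3884
log10(P) = 7.6000 - 2.3884 = 5.2116
P = 10^5.2116 = 162791.6864 mmHg

162791.6864 mmHg


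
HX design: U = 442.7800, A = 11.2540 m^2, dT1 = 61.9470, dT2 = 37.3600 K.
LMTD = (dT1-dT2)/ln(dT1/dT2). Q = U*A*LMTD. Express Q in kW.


LMTD = 48.6218 K
Q = 442.7800 * 11.2540 * 48.6218 = 242284.6505 W = 242.2847 kW

242.2847 kW


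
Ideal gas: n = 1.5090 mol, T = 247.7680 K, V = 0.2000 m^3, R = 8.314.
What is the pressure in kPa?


P = nRT/V = 1.5090 * 8.314 * 247.7680 / 0.2000
= 3108.4542 / 0.2000 = 15542.2711 Pa = 15.5423 kPa

15.5423 kPa


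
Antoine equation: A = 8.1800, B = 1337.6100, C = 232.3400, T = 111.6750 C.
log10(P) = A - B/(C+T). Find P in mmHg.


C+T = 344.0150
B/(C+T) = 3.8882
log10(P) = 8.1800 - 3.8882 = 4.2918
P = 10^4.2918 = 19578.0026 mmHg

19578.0026 mmHg


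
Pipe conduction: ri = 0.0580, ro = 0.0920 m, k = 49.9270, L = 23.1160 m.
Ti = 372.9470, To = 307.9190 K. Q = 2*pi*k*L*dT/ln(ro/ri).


dT = 65.0280 K
ln(ro/ri) = 0.4613
Q = 2*pi*49.9270*23.1160*65.0280 / 0.4613 = 1022120.4344 W

1022120.4344 W


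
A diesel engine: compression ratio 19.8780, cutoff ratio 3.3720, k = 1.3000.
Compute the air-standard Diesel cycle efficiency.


r^(k-1) = 2.4520
rc^k = 4.8557
eta = 0.4900 = 49.0040%

49.0040%


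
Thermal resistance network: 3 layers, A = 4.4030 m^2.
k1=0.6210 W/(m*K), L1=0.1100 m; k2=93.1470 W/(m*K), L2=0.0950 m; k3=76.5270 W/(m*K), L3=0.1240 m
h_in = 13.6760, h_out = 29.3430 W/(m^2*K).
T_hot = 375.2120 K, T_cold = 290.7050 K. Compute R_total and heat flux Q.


R_conv_in = 1/(13.6760*4.4030) = 0.0166
R_1 = 0.1100/(0.6210*4.4030) = 0.0402
R_2 = 0.0950/(93.1470*4.4030) = 0.0002
R_3 = 0.1240/(76.5270*4.4030) = 0.0004
R_conv_out = 1/(29.3430*4.4030) = 0.0077
R_total = 0.0652 K/W
Q = 84.5070 / 0.0652 = 1296.5769 W

R_total = 0.0652 K/W, Q = 1296.5769 W


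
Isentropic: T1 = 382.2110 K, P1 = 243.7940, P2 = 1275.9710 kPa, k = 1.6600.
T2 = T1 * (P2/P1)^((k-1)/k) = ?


(k-1)/k = 0.3976
(P2/P1)^exp = 1.9311
T2 = 382.2110 * 1.9311 = 738.0711 K

738.0711 K


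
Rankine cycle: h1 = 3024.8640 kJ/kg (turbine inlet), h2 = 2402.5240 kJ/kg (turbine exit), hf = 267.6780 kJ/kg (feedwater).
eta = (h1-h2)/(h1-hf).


W = 622.3400 kJ/kg
Q_in = 2757.1860 kJ/kg
eta = 0.2257 = 22.5716%

eta = 22.5716%


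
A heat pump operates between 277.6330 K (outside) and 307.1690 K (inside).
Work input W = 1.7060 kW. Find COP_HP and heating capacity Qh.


COP = 307.1690 / 29.5360 = 10.3998
Qh = 10.3998 * 1.7060 = 17.7421 kW

COP = 10.3998, Qh = 17.7421 kW


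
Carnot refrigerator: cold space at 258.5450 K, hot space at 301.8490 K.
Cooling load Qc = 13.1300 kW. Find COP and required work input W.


COP = 258.5450 / 43.3040 = 5.9705
W = 13.1300 / 5.9705 = 2.1992 kW

COP = 5.9705, W = 2.1992 kW


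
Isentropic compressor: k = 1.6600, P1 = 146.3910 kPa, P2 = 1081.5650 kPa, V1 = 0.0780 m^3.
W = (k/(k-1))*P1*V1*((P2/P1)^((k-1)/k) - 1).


(k-1)/k = 0.3976
(P2/P1)^exp = 2.2147
W = 2.5152 * 146.3910 * 0.0780 * (2.2147 - 1) = 34.8864 kJ

34.8864 kJ


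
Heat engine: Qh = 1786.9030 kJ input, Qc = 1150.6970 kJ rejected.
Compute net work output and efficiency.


W = 1786.9030 - 1150.6970 = 636.2060 kJ
eta = 636.2060 / 1786.9030 = 0.3560 = 35.6038%

W = 636.2060 kJ, eta = 35.6038%


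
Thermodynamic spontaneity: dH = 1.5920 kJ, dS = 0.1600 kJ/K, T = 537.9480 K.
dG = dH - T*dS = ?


T*dS = 537.9480 * 0.1600 = 86.0717 kJ
dG = 1.5920 - 86.0717 = -84.4797 kJ (spontaneous)

dG = -84.4797 kJ, spontaneous


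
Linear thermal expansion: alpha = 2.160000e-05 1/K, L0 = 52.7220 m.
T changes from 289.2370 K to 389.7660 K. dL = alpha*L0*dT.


dT = 100.5290 K
dL = 2.160000e-05 * 52.7220 * 100.5290 = 0.114482 m
L_final = 52.836482 m

dL = 0.114482 m


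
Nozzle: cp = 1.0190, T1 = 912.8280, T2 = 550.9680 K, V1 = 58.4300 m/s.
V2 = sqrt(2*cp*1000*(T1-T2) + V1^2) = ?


dT = 361.8600 K
2*cp*1000*dT = 737470.6800
V1^2 = 3414.0649
V2 = sqrt(740884.7449) = 860.7466 m/s

860.7466 m/s


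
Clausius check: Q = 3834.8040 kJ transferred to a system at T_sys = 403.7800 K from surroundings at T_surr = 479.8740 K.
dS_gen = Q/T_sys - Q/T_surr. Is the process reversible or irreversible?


dS_sys = 3834.8040/403.7800 = 9.4973 kJ/K
dS_surr = -3834.8040/479.8740 = -7.9913 kJ/K
dS_gen = 9.4973 - 7.9913 = 1.5060 kJ/K (irreversible)

dS_gen = 1.5060 kJ/K, irreversible


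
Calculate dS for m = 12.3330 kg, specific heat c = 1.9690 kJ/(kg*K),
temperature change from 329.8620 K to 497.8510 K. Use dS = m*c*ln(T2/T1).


T2/T1 = 1.5093
ln(T2/T1) = 0.4116
dS = 12.3330 * 1.9690 * 0.4116 = 9.9958 kJ/K

9.9958 kJ/K


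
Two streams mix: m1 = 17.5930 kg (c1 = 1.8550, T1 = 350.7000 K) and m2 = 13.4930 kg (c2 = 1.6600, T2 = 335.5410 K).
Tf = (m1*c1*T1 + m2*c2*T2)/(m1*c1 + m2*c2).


num = 18960.6746
den = 55.0334
Tf = 344.5303 K

344.5303 K


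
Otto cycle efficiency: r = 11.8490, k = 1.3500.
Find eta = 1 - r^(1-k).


r^(k-1) = 2.3757
eta = 1 - 1/2.3757 = 0.5791 = 57.9069%

57.9069%


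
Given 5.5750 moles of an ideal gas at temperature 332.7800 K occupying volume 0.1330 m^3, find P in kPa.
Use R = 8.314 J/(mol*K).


P = nRT/V = 5.5750 * 8.314 * 332.7800 / 0.1330
= 15424.5360 / 0.1330 = 115973.9551 Pa = 115.9740 kPa

115.9740 kPa


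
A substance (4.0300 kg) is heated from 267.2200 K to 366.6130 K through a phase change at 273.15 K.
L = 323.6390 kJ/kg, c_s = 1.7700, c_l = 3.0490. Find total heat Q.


Q1 (sensible, solid) = 4.0300 * 1.7700 * 5.9300 = 42.2993 kJ
Q2 (latent) = 4.0300 * 323.6390 = 1304.2652 kJ
Q3 (sensible, liquid) = 4.0300 * 3.0490 * 93.4630 = 1148.4238 kJ
Q_total = 2494.9883 kJ

2494.9883 kJ


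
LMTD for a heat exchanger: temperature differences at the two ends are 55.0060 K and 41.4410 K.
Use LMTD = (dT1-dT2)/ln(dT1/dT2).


dT1/dT2 = 1.3273
ln(dT1/dT2) = 0.2832
LMTD = 13.5650 / 0.2832 = 47.9038 K

47.9038 K


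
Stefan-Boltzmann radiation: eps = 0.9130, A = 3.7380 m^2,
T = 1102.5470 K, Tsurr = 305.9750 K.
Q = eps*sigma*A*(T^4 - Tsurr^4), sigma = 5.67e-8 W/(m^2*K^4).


T^4 = 1.4777e+12
Tsurr^4 = 8.7648e+09
Q = 0.9130 * 5.67e-8 * 3.7380 * 1.4689e+12 = 284248.3472 W

284248.3472 W


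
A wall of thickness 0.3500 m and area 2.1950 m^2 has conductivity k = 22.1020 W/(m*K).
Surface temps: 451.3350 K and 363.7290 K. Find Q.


dT = 87.6060 K
Q = 22.1020 * 2.1950 * 87.6060 / 0.3500 = 12143.1653 W

12143.1653 W


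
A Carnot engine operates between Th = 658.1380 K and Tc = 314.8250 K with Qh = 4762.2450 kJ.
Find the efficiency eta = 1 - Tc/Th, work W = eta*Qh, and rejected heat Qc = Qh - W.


eta = 1 - 314.8250/658.1380 = 0.5216
W = 0.5216 * 4762.2450 = 2484.1912 kJ
Qc = 4762.2450 - 2484.1912 = 2278.0538 kJ

eta = 52.1643%, W = 2484.1912 kJ, Qc = 2278.0538 kJ


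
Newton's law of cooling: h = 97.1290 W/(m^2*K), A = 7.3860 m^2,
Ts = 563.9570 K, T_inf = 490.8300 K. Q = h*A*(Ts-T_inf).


dT = 73.1270 K
Q = 97.1290 * 7.3860 * 73.1270 = 52460.9291 W

52460.9291 W


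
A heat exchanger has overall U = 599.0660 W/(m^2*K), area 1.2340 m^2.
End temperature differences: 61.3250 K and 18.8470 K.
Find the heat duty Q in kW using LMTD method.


LMTD = 36.0034 K
Q = 599.0660 * 1.2340 * 36.0034 = 26615.4028 W = 26.6154 kW

26.6154 kW


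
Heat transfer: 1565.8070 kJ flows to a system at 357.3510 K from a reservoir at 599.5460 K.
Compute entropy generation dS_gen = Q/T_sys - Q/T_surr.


dS_sys = 1565.8070/357.3510 = 4.3817 kJ/K
dS_surr = -1565.8070/599.5460 = -2.6117 kJ/K
dS_gen = 4.3817 - 2.6117 = 1.7701 kJ/K (irreversible)

dS_gen = 1.7701 kJ/K, irreversible


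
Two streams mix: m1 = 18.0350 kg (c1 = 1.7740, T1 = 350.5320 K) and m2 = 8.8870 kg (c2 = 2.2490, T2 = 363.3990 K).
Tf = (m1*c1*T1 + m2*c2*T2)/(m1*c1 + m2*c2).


num = 18478.1584
den = 51.9810
Tf = 355.4794 K

355.4794 K


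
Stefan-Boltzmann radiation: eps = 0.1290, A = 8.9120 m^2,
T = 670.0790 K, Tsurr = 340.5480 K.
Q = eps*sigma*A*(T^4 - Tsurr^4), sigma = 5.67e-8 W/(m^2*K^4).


T^4 = 2.0161e+11
Tsurr^4 = 1.3450e+10
Q = 0.1290 * 5.67e-8 * 8.9120 * 1.8816e+11 = 12264.9922 W

12264.9922 W


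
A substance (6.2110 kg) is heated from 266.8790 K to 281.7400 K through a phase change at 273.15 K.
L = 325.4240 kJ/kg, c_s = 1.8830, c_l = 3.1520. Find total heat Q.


Q1 (sensible, solid) = 6.2110 * 1.8830 * 6.2710 = 73.3413 kJ
Q2 (latent) = 6.2110 * 325.4240 = 2021.2085 kJ
Q3 (sensible, liquid) = 6.2110 * 3.1520 * 8.5900 = 168.1670 kJ
Q_total = 2262.7168 kJ

2262.7168 kJ


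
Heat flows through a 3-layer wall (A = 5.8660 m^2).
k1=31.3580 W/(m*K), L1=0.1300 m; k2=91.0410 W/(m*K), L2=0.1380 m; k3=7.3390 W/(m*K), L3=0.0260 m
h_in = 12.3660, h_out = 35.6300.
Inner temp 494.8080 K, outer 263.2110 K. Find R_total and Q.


R_conv_in = 1/(12.3660*5.8660) = 0.0138
R_1 = 0.1300/(31.3580*5.8660) = 0.0007
R_2 = 0.1380/(91.0410*5.8660) = 0.0003
R_3 = 0.0260/(7.3390*5.8660) = 0.0006
R_conv_out = 1/(35.6300*5.8660) = 0.0048
R_total = 0.0201 K/W
Q = 231.5970 / 0.0201 = 11499.7361 W

R_total = 0.0201 K/W, Q = 11499.7361 W


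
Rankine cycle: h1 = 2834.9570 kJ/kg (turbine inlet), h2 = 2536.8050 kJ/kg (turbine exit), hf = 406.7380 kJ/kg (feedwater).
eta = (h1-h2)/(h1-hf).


W = 298.1520 kJ/kg
Q_in = 2428.2190 kJ/kg
eta = 0.1228 = 12.2786%

eta = 12.2786%


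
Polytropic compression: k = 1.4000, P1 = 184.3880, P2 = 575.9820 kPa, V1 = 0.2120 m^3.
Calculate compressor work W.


(k-1)/k = 0.2857
(P2/P1)^exp = 1.3846
W = 3.5000 * 184.3880 * 0.2120 * (1.3846 - 1) = 52.6245 kJ

52.6245 kJ


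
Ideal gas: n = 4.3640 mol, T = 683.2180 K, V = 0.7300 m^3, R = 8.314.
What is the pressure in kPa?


P = nRT/V = 4.3640 * 8.314 * 683.2180 / 0.7300
= 24788.7177 / 0.7300 = 33957.1475 Pa = 33.9571 kPa

33.9571 kPa


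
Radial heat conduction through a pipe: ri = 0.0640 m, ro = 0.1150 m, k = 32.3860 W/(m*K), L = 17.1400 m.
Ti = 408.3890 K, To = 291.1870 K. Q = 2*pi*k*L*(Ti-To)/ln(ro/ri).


dT = 117.2020 K
ln(ro/ri) = 0.5860
Q = 2*pi*32.3860*17.1400*117.2020 / 0.5860 = 697507.7826 W

697507.7826 W


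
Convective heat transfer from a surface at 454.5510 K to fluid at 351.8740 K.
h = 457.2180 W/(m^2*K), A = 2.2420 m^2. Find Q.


dT = 102.6770 K
Q = 457.2180 * 2.2420 * 102.6770 = 105252.4221 W

105252.4221 W


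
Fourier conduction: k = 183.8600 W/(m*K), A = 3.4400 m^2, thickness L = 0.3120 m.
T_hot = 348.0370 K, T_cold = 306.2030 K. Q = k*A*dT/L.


dT = 41.8340 K
Q = 183.8600 * 3.4400 * 41.8340 / 0.3120 = 84804.8121 W

84804.8121 W


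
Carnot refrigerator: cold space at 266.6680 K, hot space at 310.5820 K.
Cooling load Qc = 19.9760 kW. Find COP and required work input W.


COP = 266.6680 / 43.9140 = 6.0725
W = 19.9760 / 6.0725 = 3.2896 kW

COP = 6.0725, W = 3.2896 kW


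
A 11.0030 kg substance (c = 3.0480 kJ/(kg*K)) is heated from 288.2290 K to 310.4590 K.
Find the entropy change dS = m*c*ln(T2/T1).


T2/T1 = 1.0771
ln(T2/T1) = 0.0743
dS = 11.0030 * 3.0480 * 0.0743 = 2.4917 kJ/K

2.4917 kJ/K


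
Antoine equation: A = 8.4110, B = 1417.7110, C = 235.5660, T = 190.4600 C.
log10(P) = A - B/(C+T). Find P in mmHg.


C+T = 426.0260
B/(C+T) = 3.3278
log10(P) = 8.4110 - 3.3278 = 5.0832
P = 10^5.0832 = 121127.5711 mmHg

121127.5711 mmHg


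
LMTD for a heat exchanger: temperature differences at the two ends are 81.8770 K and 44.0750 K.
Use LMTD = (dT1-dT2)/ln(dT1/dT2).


dT1/dT2 = 1.8577
ln(dT1/dT2) = 0.6193
LMTD = 37.8020 / 0.6193 = 61.0374 K

61.0374 K


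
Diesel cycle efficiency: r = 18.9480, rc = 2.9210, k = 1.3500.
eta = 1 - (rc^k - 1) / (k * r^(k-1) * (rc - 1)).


r^(k-1) = 2.7999
rc^k = 4.2508
eta = 0.5523 = 55.2309%

55.2309%


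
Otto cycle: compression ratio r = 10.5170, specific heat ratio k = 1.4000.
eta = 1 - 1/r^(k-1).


r^(k-1) = 2.5630
eta = 1 - 1/2.5630 = 0.6098 = 60.9840%

60.9840%


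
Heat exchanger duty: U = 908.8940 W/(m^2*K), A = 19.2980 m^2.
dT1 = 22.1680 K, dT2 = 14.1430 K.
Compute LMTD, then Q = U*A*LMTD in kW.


LMTD = 17.8560 K
Q = 908.8940 * 19.2980 * 17.8560 = 313190.4534 W = 313.1905 kW

313.1905 kW


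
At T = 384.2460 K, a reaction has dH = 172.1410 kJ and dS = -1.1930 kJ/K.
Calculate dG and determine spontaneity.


T*dS = 384.2460 * -1.1930 = -458.4055 kJ
dG = 172.1410 + 458.4055 = 630.5465 kJ (non-spontaneous)

dG = 630.5465 kJ, non-spontaneous


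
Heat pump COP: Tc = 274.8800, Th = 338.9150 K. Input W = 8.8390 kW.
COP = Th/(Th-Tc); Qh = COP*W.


COP = 338.9150 / 64.0350 = 5.2927
Qh = 5.2927 * 8.8390 = 46.7818 kW

COP = 5.2927, Qh = 46.7818 kW


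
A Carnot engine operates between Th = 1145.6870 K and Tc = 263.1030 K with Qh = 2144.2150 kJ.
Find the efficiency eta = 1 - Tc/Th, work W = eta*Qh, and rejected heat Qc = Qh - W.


eta = 1 - 263.1030/1145.6870 = 0.7704
W = 0.7704 * 2144.2150 = 1651.8035 kJ
Qc = 2144.2150 - 1651.8035 = 492.4115 kJ

eta = 77.0354%, W = 1651.8035 kJ, Qc = 492.4115 kJ


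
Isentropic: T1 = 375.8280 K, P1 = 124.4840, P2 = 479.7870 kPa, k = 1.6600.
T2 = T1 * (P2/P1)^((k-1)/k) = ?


(k-1)/k = 0.3976
(P2/P1)^exp = 1.7099
T2 = 375.8280 * 1.7099 = 642.6155 K

642.6155 K


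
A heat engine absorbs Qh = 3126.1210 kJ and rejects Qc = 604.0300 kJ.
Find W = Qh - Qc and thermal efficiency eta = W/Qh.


W = 3126.1210 - 604.0300 = 2522.0910 kJ
eta = 2522.0910 / 3126.1210 = 0.8068 = 80.6780%

W = 2522.0910 kJ, eta = 80.6780%


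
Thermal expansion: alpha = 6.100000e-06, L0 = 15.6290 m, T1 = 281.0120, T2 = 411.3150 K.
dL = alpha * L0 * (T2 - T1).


dT = 130.3030 K
dL = 6.100000e-06 * 15.6290 * 130.3030 = 0.012423 m
L_final = 15.641423 m

dL = 0.012423 m


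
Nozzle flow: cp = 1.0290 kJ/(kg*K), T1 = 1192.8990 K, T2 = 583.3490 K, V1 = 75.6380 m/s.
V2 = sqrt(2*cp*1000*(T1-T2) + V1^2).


dT = 609.5500 K
2*cp*1000*dT = 1254453.9000
V1^2 = 5721.1070
V2 = sqrt(1260175.0070) = 1122.5752 m/s

1122.5752 m/s


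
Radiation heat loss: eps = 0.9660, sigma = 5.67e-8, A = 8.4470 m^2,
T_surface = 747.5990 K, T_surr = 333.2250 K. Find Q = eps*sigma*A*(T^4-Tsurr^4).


T^4 = 3.1237e+11
Tsurr^4 = 1.2330e+10
Q = 0.9660 * 5.67e-8 * 8.4470 * 3.0004e+11 = 138818.7463 W

138818.7463 W


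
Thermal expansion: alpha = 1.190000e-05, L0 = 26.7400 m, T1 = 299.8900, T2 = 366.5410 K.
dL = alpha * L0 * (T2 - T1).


dT = 66.6510 K
dL = 1.190000e-05 * 26.7400 * 66.6510 = 0.021209 m
L_final = 26.761209 m

dL = 0.021209 m


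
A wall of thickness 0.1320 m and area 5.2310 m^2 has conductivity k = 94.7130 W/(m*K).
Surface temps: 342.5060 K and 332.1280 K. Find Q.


dT = 10.3780 K
Q = 94.7130 * 5.2310 * 10.3780 / 0.1320 = 38952.3845 W

38952.3845 W


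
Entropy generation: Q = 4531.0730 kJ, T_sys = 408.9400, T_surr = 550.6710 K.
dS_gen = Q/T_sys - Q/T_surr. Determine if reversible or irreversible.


dS_sys = 4531.0730/408.9400 = 11.0800 kJ/K
dS_surr = -4531.0730/550.6710 = -8.2283 kJ/K
dS_gen = 11.0800 - 8.2283 = 2.8518 kJ/K (irreversible)

dS_gen = 2.8518 kJ/K, irreversible


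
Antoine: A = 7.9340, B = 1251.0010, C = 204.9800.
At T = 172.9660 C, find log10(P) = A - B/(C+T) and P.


C+T = 377.9460
B/(C+T) = 3.3100
log10(P) = 7.9340 - 3.3100 = 4.6240
P = 10^4.6240 = 42072.7295 mmHg

42072.7295 mmHg


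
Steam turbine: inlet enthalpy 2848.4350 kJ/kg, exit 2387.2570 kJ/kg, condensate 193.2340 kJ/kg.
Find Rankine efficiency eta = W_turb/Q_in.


W = 461.1780 kJ/kg
Q_in = 2655.2010 kJ/kg
eta = 0.1737 = 17.3689%

eta = 17.3689%


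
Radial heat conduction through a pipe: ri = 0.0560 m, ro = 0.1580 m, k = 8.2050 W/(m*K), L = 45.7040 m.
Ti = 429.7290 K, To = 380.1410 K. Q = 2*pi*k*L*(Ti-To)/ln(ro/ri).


dT = 49.5880 K
ln(ro/ri) = 1.0372
Q = 2*pi*8.2050*45.7040*49.5880 / 1.0372 = 112644.1394 W

112644.1394 W


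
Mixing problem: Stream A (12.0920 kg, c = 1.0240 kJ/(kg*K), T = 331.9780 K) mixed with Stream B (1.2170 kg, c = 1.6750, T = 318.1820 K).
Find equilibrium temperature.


num = 4759.2267
den = 14.4207
Tf = 330.0278 K

330.0278 K


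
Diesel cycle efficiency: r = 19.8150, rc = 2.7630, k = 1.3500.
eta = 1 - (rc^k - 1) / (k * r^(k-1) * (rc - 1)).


r^(k-1) = 2.8441
rc^k = 3.9433
eta = 0.5652 = 56.5183%

56.5183%


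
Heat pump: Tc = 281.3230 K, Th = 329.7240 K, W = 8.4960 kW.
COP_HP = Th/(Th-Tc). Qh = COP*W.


COP = 329.7240 / 48.4010 = 6.8123
Qh = 6.8123 * 8.4960 = 57.8776 kW

COP = 6.8123, Qh = 57.8776 kW


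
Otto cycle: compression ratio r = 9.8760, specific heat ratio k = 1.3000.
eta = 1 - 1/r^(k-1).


r^(k-1) = 1.9878
eta = 1 - 1/1.9878 = 0.4969 = 49.6933%

49.6933%


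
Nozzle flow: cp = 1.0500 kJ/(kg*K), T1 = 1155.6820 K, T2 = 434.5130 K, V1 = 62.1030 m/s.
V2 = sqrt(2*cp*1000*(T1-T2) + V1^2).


dT = 721.1690 K
2*cp*1000*dT = 1514454.9000
V1^2 = 3856.7826
V2 = sqrt(1518311.6826) = 1232.1979 m/s

1232.1979 m/s


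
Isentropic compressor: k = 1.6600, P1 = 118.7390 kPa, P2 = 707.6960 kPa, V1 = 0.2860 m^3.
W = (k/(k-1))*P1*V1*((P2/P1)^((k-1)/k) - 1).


(k-1)/k = 0.3976
(P2/P1)^exp = 2.0334
W = 2.5152 * 118.7390 * 0.2860 * (2.0334 - 1) = 88.2699 kJ

88.2699 kJ


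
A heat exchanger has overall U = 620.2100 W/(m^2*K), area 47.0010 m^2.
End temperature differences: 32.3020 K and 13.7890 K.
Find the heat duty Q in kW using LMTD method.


LMTD = 21.7478 K
Q = 620.2100 * 47.0010 * 21.7478 = 633959.4355 W = 633.9594 kW

633.9594 kW


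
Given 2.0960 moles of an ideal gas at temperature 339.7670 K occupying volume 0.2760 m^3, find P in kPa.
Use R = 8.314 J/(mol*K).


P = nRT/V = 2.0960 * 8.314 * 339.7670 / 0.2760
= 5920.8287 / 0.2760 = 21452.2778 Pa = 21.4523 kPa

21.4523 kPa


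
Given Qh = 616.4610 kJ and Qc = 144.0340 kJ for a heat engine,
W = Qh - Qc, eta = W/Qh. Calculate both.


W = 616.4610 - 144.0340 = 472.4270 kJ
eta = 472.4270 / 616.4610 = 0.7664 = 76.6353%

W = 472.4270 kJ, eta = 76.6353%


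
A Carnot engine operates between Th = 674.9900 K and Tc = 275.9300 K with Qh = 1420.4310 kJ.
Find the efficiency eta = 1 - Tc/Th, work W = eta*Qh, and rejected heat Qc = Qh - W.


eta = 1 - 275.9300/674.9900 = 0.5912
W = 0.5912 * 1420.4310 = 839.7712 kJ
Qc = 1420.4310 - 839.7712 = 580.6598 kJ

eta = 59.1209%, W = 839.7712 kJ, Qc = 580.6598 kJ


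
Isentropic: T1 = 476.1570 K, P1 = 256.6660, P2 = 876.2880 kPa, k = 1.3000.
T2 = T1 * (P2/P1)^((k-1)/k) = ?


(k-1)/k = 0.2308
(P2/P1)^exp = 1.3276
T2 = 476.1570 * 1.3276 = 632.1417 K

632.1417 K


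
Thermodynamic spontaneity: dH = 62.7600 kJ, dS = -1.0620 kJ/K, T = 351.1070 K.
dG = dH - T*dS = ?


T*dS = 351.1070 * -1.0620 = -372.8756 kJ
dG = 62.7600 + 372.8756 = 435.6356 kJ (non-spontaneous)

dG = 435.6356 kJ, non-spontaneous


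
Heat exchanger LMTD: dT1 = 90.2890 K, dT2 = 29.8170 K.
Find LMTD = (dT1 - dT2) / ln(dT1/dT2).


dT1/dT2 = 3.0281
ln(dT1/dT2) = 1.1079
LMTD = 60.4720 / 1.1079 = 54.5807 K

54.5807 K


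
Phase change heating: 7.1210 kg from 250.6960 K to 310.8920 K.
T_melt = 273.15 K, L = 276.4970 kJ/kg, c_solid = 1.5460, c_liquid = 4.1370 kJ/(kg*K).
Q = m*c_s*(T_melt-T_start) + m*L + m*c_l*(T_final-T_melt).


Q1 (sensible, solid) = 7.1210 * 1.5460 * 22.4540 = 247.1976 kJ
Q2 (latent) = 7.1210 * 276.4970 = 1968.9351 kJ
Q3 (sensible, liquid) = 7.1210 * 4.1370 * 37.7420 = 1111.8634 kJ
Q_total = 3327.9961 kJ

3327.9961 kJ


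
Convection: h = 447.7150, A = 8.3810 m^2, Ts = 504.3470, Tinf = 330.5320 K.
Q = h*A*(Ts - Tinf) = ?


dT = 173.8150 K
Q = 447.7150 * 8.3810 * 173.8150 = 652205.9228 W

652205.9228 W


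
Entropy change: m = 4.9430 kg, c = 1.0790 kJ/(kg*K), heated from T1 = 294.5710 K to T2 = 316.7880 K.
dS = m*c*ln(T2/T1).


T2/T1 = 1.0754
ln(T2/T1) = 0.0727
dS = 4.9430 * 1.0790 * 0.0727 = 0.3878 kJ/K

0.3878 kJ/K


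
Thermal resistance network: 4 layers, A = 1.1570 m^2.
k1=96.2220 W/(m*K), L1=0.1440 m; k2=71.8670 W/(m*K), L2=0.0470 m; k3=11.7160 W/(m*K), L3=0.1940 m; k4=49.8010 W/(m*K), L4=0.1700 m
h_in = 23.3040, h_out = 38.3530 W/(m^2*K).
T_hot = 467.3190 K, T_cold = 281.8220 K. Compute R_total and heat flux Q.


R_conv_in = 1/(23.3040*1.1570) = 0.0371
R_1 = 0.1440/(96.2220*1.1570) = 0.0013
R_2 = 0.0470/(71.8670*1.1570) = 0.0006
R_3 = 0.1940/(11.7160*1.1570) = 0.0143
R_4 = 0.1700/(49.8010*1.1570) = 0.0030
R_conv_out = 1/(38.3530*1.1570) = 0.0225
R_total = 0.0787 K/W
Q = 185.4970 / 0.0787 = 2355.6834 W

R_total = 0.0787 K/W, Q = 2355.6834 W


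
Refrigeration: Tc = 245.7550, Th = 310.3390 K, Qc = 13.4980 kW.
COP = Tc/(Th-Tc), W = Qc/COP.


COP = 245.7550 / 64.5840 = 3.8052
W = 13.4980 / 3.8052 = 3.5473 kW

COP = 3.8052, W = 3.5473 kW


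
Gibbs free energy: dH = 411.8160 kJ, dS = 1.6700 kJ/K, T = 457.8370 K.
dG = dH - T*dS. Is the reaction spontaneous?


T*dS = 457.8370 * 1.6700 = 764.5878 kJ
dG = 411.8160 - 764.5878 = -352.7718 kJ (spontaneous)

dG = -352.7718 kJ, spontaneous


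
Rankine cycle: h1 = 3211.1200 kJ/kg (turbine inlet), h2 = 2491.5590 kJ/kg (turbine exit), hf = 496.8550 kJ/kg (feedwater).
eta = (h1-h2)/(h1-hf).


W = 719.5610 kJ/kg
Q_in = 2714.2650 kJ/kg
eta = 0.2651 = 26.5103%

eta = 26.5103%


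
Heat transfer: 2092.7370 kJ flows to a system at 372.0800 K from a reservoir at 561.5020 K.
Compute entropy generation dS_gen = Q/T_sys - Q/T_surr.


dS_sys = 2092.7370/372.0800 = 5.6244 kJ/K
dS_surr = -2092.7370/561.5020 = -3.7270 kJ/K
dS_gen = 5.6244 - 3.7270 = 1.8974 kJ/K (irreversible)

dS_gen = 1.8974 kJ/K, irreversible


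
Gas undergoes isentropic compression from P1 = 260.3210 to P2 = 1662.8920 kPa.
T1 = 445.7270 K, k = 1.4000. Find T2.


(k-1)/k = 0.2857
(P2/P1)^exp = 1.6986
T2 = 445.7270 * 1.6986 = 757.1298 K

757.1298 K


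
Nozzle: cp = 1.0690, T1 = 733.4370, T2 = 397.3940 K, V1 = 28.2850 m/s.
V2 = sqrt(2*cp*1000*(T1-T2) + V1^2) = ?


dT = 336.0430 K
2*cp*1000*dT = 718459.9340
V1^2 = 800.0412
V2 = sqrt(719259.9752) = 848.0920 m/s

848.0920 m/s


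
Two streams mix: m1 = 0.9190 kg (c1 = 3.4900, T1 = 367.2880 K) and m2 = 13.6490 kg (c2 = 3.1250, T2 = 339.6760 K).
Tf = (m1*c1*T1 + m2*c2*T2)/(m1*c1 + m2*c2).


num = 15666.2494
den = 45.8604
Tf = 341.6071 K

341.6071 K


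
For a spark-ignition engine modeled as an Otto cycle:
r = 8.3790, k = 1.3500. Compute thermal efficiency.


r^(k-1) = 2.1043
eta = 1 - 1/2.1043 = 0.5248 = 52.4793%

52.4793%


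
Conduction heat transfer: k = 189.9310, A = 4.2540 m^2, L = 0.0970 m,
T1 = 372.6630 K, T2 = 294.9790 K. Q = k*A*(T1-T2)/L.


dT = 77.6840 K
Q = 189.9310 * 4.2540 * 77.6840 / 0.0970 = 647072.8615 W

647072.8615 W


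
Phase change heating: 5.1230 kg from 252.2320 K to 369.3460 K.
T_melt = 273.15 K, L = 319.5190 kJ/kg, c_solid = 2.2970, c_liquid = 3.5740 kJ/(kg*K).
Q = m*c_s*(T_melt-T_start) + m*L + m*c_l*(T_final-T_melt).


Q1 (sensible, solid) = 5.1230 * 2.2970 * 20.9180 = 246.1532 kJ
Q2 (latent) = 5.1230 * 319.5190 = 1636.8958 kJ
Q3 (sensible, liquid) = 5.1230 * 3.5740 * 96.1960 = 1761.3105 kJ
Q_total = 3644.3595 kJ

3644.3595 kJ


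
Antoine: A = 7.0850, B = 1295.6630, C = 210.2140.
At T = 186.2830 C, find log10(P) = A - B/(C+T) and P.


C+T = 396.4970
B/(C+T) = 3.2678
log10(P) = 7.0850 - 3.2678 = 3.8172
P = 10^3.8172 = 6564.8523 mmHg

6564.8523 mmHg


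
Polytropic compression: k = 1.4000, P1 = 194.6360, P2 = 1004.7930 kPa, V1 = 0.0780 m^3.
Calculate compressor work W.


(k-1)/k = 0.2857
(P2/P1)^exp = 1.5984
W = 3.5000 * 194.6360 * 0.0780 * (1.5984 - 1) = 31.7938 kJ

31.7938 kJ
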